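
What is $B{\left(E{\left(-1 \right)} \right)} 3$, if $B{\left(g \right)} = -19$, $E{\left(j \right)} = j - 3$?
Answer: $-57$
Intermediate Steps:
$E{\left(j \right)} = -3 + j$
$B{\left(E{\left(-1 \right)} \right)} 3 = \left(-19\right) 3 = -57$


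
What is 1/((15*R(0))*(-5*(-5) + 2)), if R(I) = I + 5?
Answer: 1/2025 ≈ 0.00049383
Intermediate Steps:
R(I) = 5 + I
1/((15*R(0))*(-5*(-5) + 2)) = 1/((15*(5 + 0))*(-5*(-5) + 2)) = 1/((15*5)*(25 + 2)) = 1/(75*27) = 1/2025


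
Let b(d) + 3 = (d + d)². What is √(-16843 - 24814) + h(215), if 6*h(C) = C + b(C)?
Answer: 30852 + I*√41657 ≈ 30852.0 + 204.1*I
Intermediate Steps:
b(d) = -3 + 4*d² (b(d) = -3 + (d + d)² = -3 + (2*d)² = -3 + 4*d²)
h(C) = -½ + C/6 + 2*C²/3 (h(C) = (C + (-3 + 4*C²))/6 = (-3 + C + 4*C²)/6 = -½ + C/6 + 2*C²/3)
√(-16843 - 24814) + h(215) = √(-16843 - 24814) + (-½ + (⅙)*215 + (⅔)*215²) = √(-41657) + (-½ + 215/6 + (⅔)*46225) = I*√41657 + (-½ + 215/6 + 92450/3) = I*√41657 + 30852 = 30852 + I*√41657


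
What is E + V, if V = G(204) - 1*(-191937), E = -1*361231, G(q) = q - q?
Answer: -169294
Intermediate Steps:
G(q) = 0
E = -361231
V = 191937 (V = 0 - 1*(-191937) = 0 + 191937 = 191937)
E + V = -361231 + 191937 = -169294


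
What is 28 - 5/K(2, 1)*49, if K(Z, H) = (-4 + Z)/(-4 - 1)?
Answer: -1169/2 ≈ -584.50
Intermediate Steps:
K(Z, H) = ⅘ - Z/5 (K(Z, H) = (-4 + Z)/(-5) = (-4 + Z)*(-⅕) = ⅘ - Z/5)
28 - 5/K(2, 1)*49 = 28 - 5/(⅘ - ⅕*2)*49 = 28 - 5/(⅘ - ⅖)*49 = 28 - 5/⅖*49 = 28 - 5*5/2*49 = 28 - 25/2*49 = 28 - 1225/2 = -1169/2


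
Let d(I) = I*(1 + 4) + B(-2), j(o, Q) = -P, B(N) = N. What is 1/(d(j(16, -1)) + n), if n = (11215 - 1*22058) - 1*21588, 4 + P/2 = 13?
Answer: -1/32523 ≈ -3.0747e-5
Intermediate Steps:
P = 18 (P = -8 + 2*13 = -8 + 26 = 18)
j(o, Q) = -18 (j(o, Q) = -1*18 = -18)
n = -32431 (n = (11215 - 22058) - 21588 = -10843 - 21588 = -32431)
d(I) = -2 + 5*I (d(I) = I*(1 + 4) - 2 = I*5 - 2 = 5*I - 2 = -2 + 5*I)
1/(d(j(16, -1)) + n) = 1/((-2 + 5*(-18)) - 32431) = 1/((-2 - 90) - 32431) = 1/(-92 - 32431) = 1/(-32523) = -1/32523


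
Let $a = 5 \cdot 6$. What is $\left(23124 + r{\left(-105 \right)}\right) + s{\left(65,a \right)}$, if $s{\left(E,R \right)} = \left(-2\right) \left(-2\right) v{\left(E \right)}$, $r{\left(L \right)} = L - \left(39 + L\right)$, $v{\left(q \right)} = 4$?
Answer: $23101$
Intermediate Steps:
$a = 30$
$r{\left(L \right)} = -39$
$s{\left(E,R \right)} = 16$ ($s{\left(E,R \right)} = \left(-2\right) \left(-2\right) 4 = 4 \cdot 4 = 16$)
$\left(23124 + r{\left(-105 \right)}\right) + s{\left(65,a \right)} = \left(23124 - 39\right) + 16 = 23085 + 16 = 23101$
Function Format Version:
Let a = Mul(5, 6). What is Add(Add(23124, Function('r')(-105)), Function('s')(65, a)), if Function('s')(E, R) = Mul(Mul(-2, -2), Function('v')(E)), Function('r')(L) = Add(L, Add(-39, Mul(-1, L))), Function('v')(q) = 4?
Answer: 23101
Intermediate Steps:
a = 30
Function('r')(L) = -39
Function('s')(E, R) = 16 (Function('s')(E, R) = Mul(Mul(-2, -2), 4) = Mul(4, 4) = 16)
Add(Add(23124, Function('r')(-105)), Function('s')(65, a)) = Add(Add(23124, -39), 16) = Add(23085, 16) = 23101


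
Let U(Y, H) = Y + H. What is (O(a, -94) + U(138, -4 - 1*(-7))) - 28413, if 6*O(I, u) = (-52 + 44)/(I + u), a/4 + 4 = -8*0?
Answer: -4664878/165 ≈ -28272.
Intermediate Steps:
a = -16 (a = -16 + 4*(-8*0) = -16 + 4*0 = -16 + 0 = -16)
O(I, u) = -4/(3*(I + u)) (O(I, u) = ((-52 + 44)/(I + u))/6 = (-8/(I + u))/6 = -4/(3*(I + u)))
U(Y, H) = H + Y
(O(a, -94) + U(138, -4 - 1*(-7))) - 28413 = (-4/(3*(-16) + 3*(-94)) + ((-4 - 1*(-7)) + 138)) - 28413 = (-4/(-48 - 282) + ((-4 + 7) + 138)) - 28413 = (-4/(-330) + (3 + 138)) - 28413 = (-4*(-1/330) + 141) - 28413 = (2/165 + 141) - 28413 = 23267/165 - 28413 = -4664878/165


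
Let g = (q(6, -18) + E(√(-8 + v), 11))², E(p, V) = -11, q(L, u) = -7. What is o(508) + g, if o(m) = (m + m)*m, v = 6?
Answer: 516452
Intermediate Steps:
o(m) = 2*m² (o(m) = (2*m)*m = 2*m²)
g = 324 (g = (-7 - 11)² = (-18)² = 324)
o(508) + g = 2*508² + 324 = 2*258064 + 324 = 516128 + 324 = 516452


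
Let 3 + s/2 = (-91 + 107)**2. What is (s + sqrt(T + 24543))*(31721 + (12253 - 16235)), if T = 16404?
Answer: 14035934 + 27739*sqrt(40947) ≈ 1.9649e+7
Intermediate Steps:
s = 506 (s = -6 + 2*(-91 + 107)**2 = -6 + 2*16**2 = -6 + 2*256 = -6 + 512 = 506)
(s + sqrt(T + 24543))*(31721 + (12253 - 16235)) = (506 + sqrt(16404 + 24543))*(31721 + (12253 - 16235)) = (506 + sqrt(40947))*(31721 - 3982) = (506 + sqrt(40947))*27739 = 14035934 + 27739*sqrt(40947)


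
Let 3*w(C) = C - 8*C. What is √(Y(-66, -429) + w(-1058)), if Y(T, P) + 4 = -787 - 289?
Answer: √12498/3 ≈ 37.265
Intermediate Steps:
w(C) = -7*C/3 (w(C) = (C - 8*C)/3 = (-7*C)/3 = -7*C/3)
Y(T, P) = -1080 (Y(T, P) = -4 + (-787 - 289) = -4 - 1076 = -1080)
√(Y(-66, -429) + w(-1058)) = √(-1080 - 7/3*(-1058)) = √(-1080 + 7406/3) = √(4166/3) = √12498/3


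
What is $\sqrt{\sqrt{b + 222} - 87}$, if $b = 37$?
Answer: $\sqrt{-87 + \sqrt{259}} \approx 8.4206 i$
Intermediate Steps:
$\sqrt{\sqrt{b + 222} - 87} = \sqrt{\sqrt{37 + 222} - 87} = \sqrt{\sqrt{259} - 87} = \sqrt{-87 + \sqrt{259}}$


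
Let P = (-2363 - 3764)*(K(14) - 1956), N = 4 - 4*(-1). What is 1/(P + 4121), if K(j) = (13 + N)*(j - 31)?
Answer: 1/14175872 ≈ 7.0542e-8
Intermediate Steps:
N = 8 (N = 4 + 4 = 8)
K(j) = -651 + 21*j (K(j) = (13 + 8)*(j - 31) = 21*(-31 + j) = -651 + 21*j)
P = 14171751 (P = (-2363 - 3764)*((-651 + 21*14) - 1956) = -6127*((-651 + 294) - 1956) = -6127*(-357 - 1956) = -6127*(-2313) = 14171751)
1/(P + 4121) = 1/(14171751 + 4121) = 1/14175872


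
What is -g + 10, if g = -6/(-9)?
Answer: 28/3 ≈ 9.3333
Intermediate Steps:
g = ⅔ (g = -6*(-⅑) = ⅔ ≈ 0.66667)
-g + 10 = -1*⅔ + 10 = -⅔ + 10 = 28/3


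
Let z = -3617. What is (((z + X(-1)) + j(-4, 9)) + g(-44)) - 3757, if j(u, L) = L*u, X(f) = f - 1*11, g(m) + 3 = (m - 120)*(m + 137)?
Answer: -22677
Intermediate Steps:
g(m) = -3 + (-120 + m)*(137 + m) (g(m) = -3 + (m - 120)*(m + 137) = -3 + (-120 + m)*(137 + m))
X(f) = -11 + f (X(f) = f - 11 = -11 + f)
(((z + X(-1)) + j(-4, 9)) + g(-44)) - 3757 = (((-3617 + (-11 - 1)) + 9*(-4)) + (-16443 + (-44)² + 17*(-44))) - 3757 = (((-3617 - 12) - 36) + (-16443 + 1936 - 748)) - 3757 = ((-3629 - 36) - 15255) - 3757 = (-3665 - 15255) - 3757 = -18920 - 3757 = -22677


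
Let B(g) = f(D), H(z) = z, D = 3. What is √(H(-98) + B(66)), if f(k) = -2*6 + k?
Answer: I*√107 ≈ 10.344*I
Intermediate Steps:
f(k) = -12 + k
B(g) = -9 (B(g) = -12 + 3 = -9)
√(H(-98) + B(66)) = √(-98 - 9) = √(-107) = I*√107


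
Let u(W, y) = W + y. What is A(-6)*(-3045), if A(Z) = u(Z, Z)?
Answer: 36540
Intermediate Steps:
A(Z) = 2*Z (A(Z) = Z + Z = 2*Z)
A(-6)*(-3045) = (2*(-6))*(-3045) = -12*(-3045) = 36540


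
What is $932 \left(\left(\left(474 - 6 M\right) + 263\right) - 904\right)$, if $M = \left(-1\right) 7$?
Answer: $-116500$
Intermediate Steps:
$M = -7$
$932 \left(\left(\left(474 - 6 M\right) + 263\right) - 904\right) = 932 \left(\left(\left(474 - -42\right) + 263\right) - 904\right) = 932 \left(\left(\left(474 + 42\right) + 263\right) - 904\right) = 932 \left(\left(516 + 263\right) - 904\right) = 932 \left(779 - 904\right) = 932 \left(-125\right) = -116500$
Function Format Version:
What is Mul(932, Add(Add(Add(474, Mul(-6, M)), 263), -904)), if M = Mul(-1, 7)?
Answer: -116500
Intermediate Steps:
M = -7
Mul(932, Add(Add(Add(474, Mul(-6, M)), 263), -904)) = Mul(932, Add(Add(Add(474, Mul(-6, -7)), 263), -904)) = Mul(932, Add(Add(Add(474, 42), 263), -904)) = Mul(932, Add(Add(516, 263), -904)) = Mul(932, Add(779, -904)) = Mul(932, -125) = -116500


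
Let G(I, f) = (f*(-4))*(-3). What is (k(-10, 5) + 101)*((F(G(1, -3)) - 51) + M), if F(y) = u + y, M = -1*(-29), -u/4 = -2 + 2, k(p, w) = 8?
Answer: -6322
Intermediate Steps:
u = 0 (u = -4*(-2 + 2) = -4*0 = 0)
G(I, f) = 12*f (G(I, f) = -4*f*(-3) = 12*f)
M = 29
F(y) = y (F(y) = 0 + y = y)
(k(-10, 5) + 101)*((F(G(1, -3)) - 51) + M) = (8 + 101)*((12*(-3) - 51) + 29) = 109*((-36 - 51) + 29) = 109*(-87 + 29) = 109*(-58) = -6322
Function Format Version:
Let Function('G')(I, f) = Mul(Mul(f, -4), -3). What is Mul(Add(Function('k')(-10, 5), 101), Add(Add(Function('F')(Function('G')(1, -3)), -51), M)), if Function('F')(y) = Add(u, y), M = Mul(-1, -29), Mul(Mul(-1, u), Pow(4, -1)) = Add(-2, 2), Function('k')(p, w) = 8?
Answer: -6322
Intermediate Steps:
u = 0 (u = Mul(-4, Add(-2, 2)) = Mul(-4, 0) = 0)
Function('G')(I, f) = Mul(12, f) (Function('G')(I, f) = Mul(Mul(-4, f), -3) = Mul(12, f))
M = 29
Function('F')(y) = y (Function('F')(y) = Add(0, y) = y)
Mul(Add(Function('k')(-10, 5), 101), Add(Add(Function('F')(Function('G')(1, -3)), -51), M)) = Mul(Add(8, 101), Add(Add(Mul(12, -3), -51), 29)) = Mul(109, Add(Add(-36, -51), 29)) = Mul(109, Add(-87, 29)) = Mul(109, -58) = -6322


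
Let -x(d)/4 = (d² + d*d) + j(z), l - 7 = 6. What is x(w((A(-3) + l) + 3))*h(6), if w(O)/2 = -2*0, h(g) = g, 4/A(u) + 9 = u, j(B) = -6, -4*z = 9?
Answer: 144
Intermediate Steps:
l = 13 (l = 7 + 6 = 13)
z = -9/4 (z = -¼*9 = -9/4 ≈ -2.2500)
A(u) = 4/(-9 + u)
w(O) = 0 (w(O) = 2*(-2*0) = 2*0 = 0)
x(d) = 24 - 8*d² (x(d) = -4*((d² + d*d) - 6) = -4*((d² + d²) - 6) = -4*(2*d² - 6) = -4*(-6 + 2*d²) = 24 - 8*d²)
x(w((A(-3) + l) + 3))*h(6) = (24 - 8*0²)*6 = (24 - 8*0)*6 = (24 + 0)*6 = 24*6 = 144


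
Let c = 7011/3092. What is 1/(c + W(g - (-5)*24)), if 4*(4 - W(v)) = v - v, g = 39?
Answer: 3092/19379 ≈ 0.15955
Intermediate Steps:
W(v) = 4 (W(v) = 4 - (v - v)/4 = 4 - ¼*0 = 4 + 0 = 4)
c = 7011/3092 (c = 7011*(1/3092) = 7011/3092 ≈ 2.2675)
1/(c + W(g - (-5)*24)) = 1/(7011/3092 + 4) = 1/(19379/3092) = 3092/19379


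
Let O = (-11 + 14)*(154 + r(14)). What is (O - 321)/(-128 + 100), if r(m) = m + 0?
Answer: -183/28 ≈ -6.5357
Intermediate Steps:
r(m) = m
O = 504 (O = (-11 + 14)*(154 + 14) = 3*168 = 504)
(O - 321)/(-128 + 100) = (504 - 321)/(-128 + 100) = 183/(-28) = 183*(-1/28) = -183/28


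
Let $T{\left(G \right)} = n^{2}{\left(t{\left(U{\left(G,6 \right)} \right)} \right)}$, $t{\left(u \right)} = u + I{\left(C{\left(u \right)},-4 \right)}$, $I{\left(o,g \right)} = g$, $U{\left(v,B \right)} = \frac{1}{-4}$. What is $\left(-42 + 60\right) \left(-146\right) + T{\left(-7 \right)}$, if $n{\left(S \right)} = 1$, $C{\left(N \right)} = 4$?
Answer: $-2627$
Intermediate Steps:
$U{\left(v,B \right)} = - \frac{1}{4}$
$t{\left(u \right)} = -4 + u$ ($t{\left(u \right)} = u - 4 = -4 + u$)
$T{\left(G \right)} = 1$ ($T{\left(G \right)} = 1^{2} = 1$)
$\left(-42 + 60\right) \left(-146\right) + T{\left(-7 \right)} = \left(-42 + 60\right) \left(-146\right) + 1 = 18 \left(-146\right) + 1 = -2628 + 1 = -2627$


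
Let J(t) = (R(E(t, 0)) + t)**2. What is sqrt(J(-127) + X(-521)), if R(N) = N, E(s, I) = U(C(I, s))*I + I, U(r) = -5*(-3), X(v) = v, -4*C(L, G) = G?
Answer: 2*sqrt(3902) ≈ 124.93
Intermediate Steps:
C(L, G) = -G/4
U(r) = 15
E(s, I) = 16*I (E(s, I) = 15*I + I = 16*I)
J(t) = t**2 (J(t) = (16*0 + t)**2 = (0 + t)**2 = t**2)
sqrt(J(-127) + X(-521)) = sqrt((-127)**2 - 521) = sqrt(16129 - 521) = sqrt(15608) = 2*sqrt(3902)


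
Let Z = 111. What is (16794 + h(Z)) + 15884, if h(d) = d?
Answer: 32789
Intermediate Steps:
(16794 + h(Z)) + 15884 = (16794 + 111) + 15884 = 16905 + 15884 = 32789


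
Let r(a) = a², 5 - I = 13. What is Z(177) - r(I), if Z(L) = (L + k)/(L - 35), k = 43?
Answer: -4434/71 ≈ -62.451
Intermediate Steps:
I = -8 (I = 5 - 1*13 = 5 - 13 = -8)
Z(L) = (43 + L)/(-35 + L) (Z(L) = (L + 43)/(L - 35) = (43 + L)/(-35 + L))
Z(177) - r(I) = (43 + 177)/(-35 + 177) - 1*(-8)² = 220/142 - 1*64 = (1/142)*220 - 64 = 110/71 - 64 = -4434/71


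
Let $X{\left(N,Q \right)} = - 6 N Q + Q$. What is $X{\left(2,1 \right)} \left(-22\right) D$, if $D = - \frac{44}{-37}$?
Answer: $\frac{10648}{37} \approx 287.78$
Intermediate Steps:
$D = \frac{44}{37}$ ($D = \left(-44\right) \left(- \frac{1}{37}\right) = \frac{44}{37} \approx 1.1892$)
$X{\left(N,Q \right)} = Q - 6 N Q$ ($X{\left(N,Q \right)} = - 6 N Q + Q = Q - 6 N Q$)
$X{\left(2,1 \right)} \left(-22\right) D = 1 \left(1 - 12\right) \left(-22\right) \frac{44}{37} = 1 \left(-11\right) \left(-22\right) \frac{44}{37} = \left(-11\right) \left(-22\right) \frac{44}{37} = 242 \cdot \frac{44}{37} = \frac{10648}{37}$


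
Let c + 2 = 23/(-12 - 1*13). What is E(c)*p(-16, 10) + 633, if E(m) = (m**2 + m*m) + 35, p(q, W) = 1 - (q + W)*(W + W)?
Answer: 4332118/625 ≈ 6931.4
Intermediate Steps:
p(q, W) = 1 - 2*W*(W + q) (p(q, W) = 1 - (W + q)*2*W = 1 - 2*W*(W + q))
c = -73/25 (c = -2 + 23/(-12 - 1*13) = -2 + 23/(-12 - 13) = -2 + 23/(-25) = -2 + 23*(-1/25) = -2 - 23/25 = -73/25 ≈ -2.9200)
E(m) = 35 + 2*m**2 (E(m) = (m**2 + m**2) + 35 = 2*m**2 + 35 = 35 + 2*m**2)
E(c)*p(-16, 10) + 633 = (35 + 2*(-73/25)**2)*(1 - 2*10**2 - 2*10*(-16)) + 633 = (35 + 2*(5329/625))*(1 - 2*100 + 320) + 633 = (35 + 10658/625)*(1 - 200 + 320) + 633 = (32533/625)*121 + 633 = 3936493/625 + 633 = 4332118/625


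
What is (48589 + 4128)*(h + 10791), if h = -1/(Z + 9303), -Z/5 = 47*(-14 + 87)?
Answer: 4466760594961/7852 ≈ 5.6887e+8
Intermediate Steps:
Z = -17155 (Z = -235*(-14 + 87) = -235*73 = -5*3431 = -17155)
h = 1/7852 (h = -1/(-17155 + 9303) = -1/(-7852) = -1*(-1/7852) = 1/7852 ≈ 0.00012736)
(48589 + 4128)*(h + 10791) = (48589 + 4128)*(1/7852 + 10791) = 52717*(84730933/7852) = 4466760594961/7852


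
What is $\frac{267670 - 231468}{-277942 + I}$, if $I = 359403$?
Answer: $\frac{36202}{81461} \approx 0.44441$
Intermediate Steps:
$\frac{267670 - 231468}{-277942 + I} = \frac{267670 - 231468}{-277942 + 359403} = \frac{36202}{81461}$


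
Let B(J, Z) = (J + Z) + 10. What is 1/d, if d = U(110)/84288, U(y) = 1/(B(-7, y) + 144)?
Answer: 21662016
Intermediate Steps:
B(J, Z) = 10 + J + Z
U(y) = 1/(147 + y) (U(y) = 1/((10 - 7 + y) + 144) = 1/((3 + y) + 144) = 1/(147 + y))
d = 1/21662016 (d = 1/((147 + 110)*84288) = (1/84288)/257 = (1/257)*(1/84288) = 1/21662016 ≈ 4.6164e-8)
1/d = 1/(1/21662016) = 21662016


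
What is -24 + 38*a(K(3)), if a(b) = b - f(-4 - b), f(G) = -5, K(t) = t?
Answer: 280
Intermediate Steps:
a(b) = 5 + b (a(b) = b - 1*(-5) = b + 5 = 5 + b)
-24 + 38*a(K(3)) = -24 + 38*(5 + 3) = -24 + 38*8 = -24 + 304 = 280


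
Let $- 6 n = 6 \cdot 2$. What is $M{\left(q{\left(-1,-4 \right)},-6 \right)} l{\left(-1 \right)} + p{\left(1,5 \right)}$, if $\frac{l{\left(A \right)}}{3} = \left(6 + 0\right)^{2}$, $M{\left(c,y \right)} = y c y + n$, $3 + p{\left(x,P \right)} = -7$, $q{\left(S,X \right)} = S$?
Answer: $-4114$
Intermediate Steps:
$n = -2$ ($n = - \frac{6 \cdot 2}{6} = \left(- \frac{1}{6}\right) 12 = -2$)
$p{\left(x,P \right)} = -10$ ($p{\left(x,P \right)} = -3 - 7 = -10$)
$M{\left(c,y \right)} = -2 + c y^{2}$ ($M{\left(c,y \right)} = y c y - 2 = c y y - 2 = c y^{2} - 2 = -2 + c y^{2}$)
$l{\left(A \right)} = 108$ ($l{\left(A \right)} = 3 \left(6 + 0\right)^{2} = 3 \cdot 6^{2} = 3 \cdot 36 = 108$)
$M{\left(q{\left(-1,-4 \right)},-6 \right)} l{\left(-1 \right)} + p{\left(1,5 \right)} = \left(-2 - \left(-6\right)^{2}\right) 108 - 10 = \left(-2 - 36\right) 108 - 10 = \left(-38\right) 108 - 10 = -4104 - 10 = -4114$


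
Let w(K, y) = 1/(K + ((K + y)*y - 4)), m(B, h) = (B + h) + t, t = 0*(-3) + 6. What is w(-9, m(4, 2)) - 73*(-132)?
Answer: 221629/23 ≈ 9636.0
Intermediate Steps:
t = 6 (t = 0 + 6 = 6)
m(B, h) = 6 + B + h (m(B, h) = (B + h) + 6 = 6 + B + h)
w(K, y) = 1/(-4 + K + y*(K + y)) (w(K, y) = 1/(K + (y*(K + y) - 4)) = 1/(K + (-4 + y*(K + y))) = 1/(-4 + K + y*(K + y)))
w(-9, m(4, 2)) - 73*(-132) = 1/(-4 - 9 + (6 + 4 + 2)**2 - 9*(6 + 4 + 2)) - 73*(-132) = 1/(-4 - 9 + 12**2 - 9*12) + 9636 = 1/(-4 - 9 + 144 - 108) + 9636 = 1/23 + 9636 = 221629/23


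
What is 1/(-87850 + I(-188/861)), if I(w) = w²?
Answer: -741321/65125014506 ≈ -1.1383e-5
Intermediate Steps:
1/(-87850 + I(-188/861)) = 1/(-87850 + (-188/861)²) = 1/(-87850 + 35344/741321) = 1/(-65125014506/741321) = -741321/65125014506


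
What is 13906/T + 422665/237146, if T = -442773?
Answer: 183846897769/105001845858 ≈ 1.7509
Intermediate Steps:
13906/T + 422665/237146 = 13906/(-442773) + 422665/237146 = 13906*(-1/442773) + 422665*(1/237146) = -13906/442773 + 422665/237146 = 183846897769/105001845858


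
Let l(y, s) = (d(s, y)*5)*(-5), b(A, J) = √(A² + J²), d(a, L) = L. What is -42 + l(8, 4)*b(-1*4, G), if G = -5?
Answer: -42 - 200*√41 ≈ -1322.6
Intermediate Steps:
l(y, s) = -25*y (l(y, s) = (y*5)*(-5) = (5*y)*(-5) = -25*y)
-42 + l(8, 4)*b(-1*4, G) = -42 + (-25*8)*√((-1*4)² + (-5)²) = -42 - 200*√((-4)² + 25) = -42 - 200*√(16 + 25) = -42 - 200*√41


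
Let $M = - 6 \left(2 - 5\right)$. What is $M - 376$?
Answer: $-358$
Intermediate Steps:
$M = 18$ ($M = \left(-6\right) \left(-3\right) = 18$)
$M - 376 = 18 - 376 = -358$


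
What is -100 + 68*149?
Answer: 10032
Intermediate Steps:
-100 + 68*149 = -100 + 10132 = 10032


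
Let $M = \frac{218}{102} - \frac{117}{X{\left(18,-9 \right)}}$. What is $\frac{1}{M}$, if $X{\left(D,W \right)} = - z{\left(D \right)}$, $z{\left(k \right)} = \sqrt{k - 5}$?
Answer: $- \frac{5559}{2726972} + \frac{23409 \sqrt{13}}{2726972} \approx 0.028912$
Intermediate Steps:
$z{\left(k \right)} = \sqrt{-5 + k}$
$X{\left(D,W \right)} = - \sqrt{-5 + D}$
$M = \frac{109}{51} + 9 \sqrt{13}$ ($M = \frac{218}{102} - \frac{117}{\left(-1\right) \sqrt{-5 + 18}} = 218 \cdot \frac{1}{102} - \frac{117}{\left(-1\right) \sqrt{13}} = \frac{109}{51} - 117 \left(- \frac{\sqrt{13}}{13}\right) = \frac{109}{51} + 9 \sqrt{13} \approx 34.587$)
$\frac{1}{M} = \frac{1}{\frac{109}{51} + 9 \sqrt{13}}$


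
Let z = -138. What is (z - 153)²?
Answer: 84681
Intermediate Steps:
(z - 153)² = (-138 - 153)² = (-291)² = 84681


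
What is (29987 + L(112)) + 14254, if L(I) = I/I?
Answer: 44242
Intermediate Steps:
L(I) = 1
(29987 + L(112)) + 14254 = (29987 + 1) + 14254 = 29988 + 14254 = 44242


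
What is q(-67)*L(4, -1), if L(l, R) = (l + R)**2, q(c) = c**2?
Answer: 40401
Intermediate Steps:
L(l, R) = (R + l)**2
q(-67)*L(4, -1) = (-67)**2*(-1 + 4)**2 = 4489*3**2 = 4489*9 = 40401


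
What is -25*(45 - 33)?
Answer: -300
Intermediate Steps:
-25*(45 - 33) = -25*12 = -300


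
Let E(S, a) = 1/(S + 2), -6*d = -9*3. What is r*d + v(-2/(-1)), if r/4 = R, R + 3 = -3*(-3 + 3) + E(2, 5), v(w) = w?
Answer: -95/2 ≈ -47.500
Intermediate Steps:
d = 9/2 (d = -(-3)*3/2 = -1/6*(-27) = 9/2 ≈ 4.5000)
E(S, a) = 1/(2 + S)
R = -11/4 (R = -3 + (-3*(-3 + 3) + 1/(2 + 2)) = -3 + (-3*0 + 1/4) = -3 + (0 + 1/4) = -3 + 1/4 = -11/4 ≈ -2.7500)
r = -11 (r = 4*(-11/4) = -11)
r*d + v(-2/(-1)) = -11*9/2 - 2/(-1) = -99/2 - 2*(-1) = -99/2 + 2 = -95/2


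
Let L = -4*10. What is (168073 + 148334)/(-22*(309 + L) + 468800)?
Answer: 15067/22042 ≈ 0.68356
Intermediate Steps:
L = -40
(168073 + 148334)/(-22*(309 + L) + 468800) = (168073 + 148334)/(-22*(309 - 40) + 468800) = 316407/(-22*269 + 468800) = 316407/(-5918 + 468800) = 316407/462882 = 316407*(1/462882) = 15067/22042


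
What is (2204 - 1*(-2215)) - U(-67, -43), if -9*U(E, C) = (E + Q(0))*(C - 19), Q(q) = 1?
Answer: 14621/3 ≈ 4873.7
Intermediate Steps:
U(E, C) = -(1 + E)*(-19 + C)/9 (U(E, C) = -(E + 1)*(C - 19)/9 = -(1 + E)*(-19 + C)/9)
(2204 - 1*(-2215)) - U(-67, -43) = (2204 - 1*(-2215)) - (19/9 - 1/9*(-43) + (19/9)*(-67) - 1/9*(-43)*(-67)) = (2204 + 2215) - (19/9 + 43/9 - 1273/9 - 2881/9) = 4419 - 1*(-1364/3) = 4419 + 1364/3 = 14621/3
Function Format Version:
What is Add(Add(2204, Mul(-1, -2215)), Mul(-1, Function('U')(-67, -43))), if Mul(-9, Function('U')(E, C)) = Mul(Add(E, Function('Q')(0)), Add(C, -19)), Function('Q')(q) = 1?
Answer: Rational(14621, 3) ≈ 4873.7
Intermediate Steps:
Function('U')(E, C) = Mul(Rational(-1, 9), Add(1, E), Add(-19, C)) (Function('U')(E, C) = Mul(Rational(-1, 9), Mul(Add(E, 1), Add(C, -19))) = Mul(Rational(-1, 9), Mul(Add(1, E), Add(-19, C))) = Mul(Rational(-1, 9), Add(1, E), Add(-19, C)))
Add(Add(2204, Mul(-1, -2215)), Mul(-1, Function('U')(-67, -43))) = Add(Add(2204, Mul(-1, -2215)), Mul(-1, Add(Rational(19, 9), Mul(Rational(-1, 9), -43), Mul(Rational(19, 9), -67), Mul(Rational(-1, 9), -43, -67)))) = Add(Add(2204, 2215), Mul(-1, Add(Rational(19, 9), Rational(43, 9), Rational(-1273, 9), Rational(-2881, 9)))) = Add(4419, Mul(-1, Rational(-1364, 3))) = Add(4419, Rational(1364, 3)) = Rational(14621, 3)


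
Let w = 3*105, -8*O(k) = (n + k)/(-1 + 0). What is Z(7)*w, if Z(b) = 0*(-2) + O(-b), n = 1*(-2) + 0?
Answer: -2835/8 ≈ -354.38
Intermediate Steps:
n = -2 (n = -2 + 0 = -2)
O(k) = -¼ + k/8 (O(k) = -(-2 + k)/(8*(-1 + 0)) = -(-2 + k)/(8*(-1)) = -(-2 + k)*(-1)/8 = -(2 - k)/8 = -¼ + k/8)
w = 315
Z(b) = -¼ - b/8 (Z(b) = 0*(-2) + (-¼ + (-b)/8) = 0 + (-¼ - b/8) = -¼ - b/8)
Z(7)*w = (-¼ - ⅛*7)*315 = (-¼ - 7/8)*315 = -9/8*315 = -2835/8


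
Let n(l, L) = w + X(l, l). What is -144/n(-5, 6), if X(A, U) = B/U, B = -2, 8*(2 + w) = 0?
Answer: 90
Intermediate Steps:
w = -2 (w = -2 + (1/8)*0 = -2 + 0 = -2)
X(A, U) = -2/U
n(l, L) = -2 - 2/l
-144/n(-5, 6) = -144/(-2 - 2/(-5)) = -144/(-2 - 2*(-1/5)) = -144/(-2 + 2/5) = -144/(-8/5) = -5/8*(-144) = 90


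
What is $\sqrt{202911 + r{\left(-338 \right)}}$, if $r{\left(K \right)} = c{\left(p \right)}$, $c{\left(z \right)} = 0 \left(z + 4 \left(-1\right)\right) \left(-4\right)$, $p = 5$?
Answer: $\sqrt{202911} \approx 450.46$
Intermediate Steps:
$c{\left(z \right)} = 0$ ($c{\left(z \right)} = 0 \left(z - 4\right) \left(-4\right) = 0 \left(-4 + z\right) \left(-4\right) = 0 \left(-4\right) = 0$)
$r{\left(K \right)} = 0$
$\sqrt{202911 + r{\left(-338 \right)}} = \sqrt{202911 + 0} = \sqrt{202911}$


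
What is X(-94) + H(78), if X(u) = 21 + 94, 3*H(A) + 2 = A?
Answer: 421/3 ≈ 140.33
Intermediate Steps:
H(A) = -⅔ + A/3
X(u) = 115
X(-94) + H(78) = 115 + (-⅔ + (⅓)*78) = 115 + (-⅔ + 26) = 115 + 76/3 = 421/3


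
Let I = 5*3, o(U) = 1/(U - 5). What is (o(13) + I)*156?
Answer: 4719/2 ≈ 2359.5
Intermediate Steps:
o(U) = 1/(-5 + U)
I = 15
(o(13) + I)*156 = (1/(-5 + 13) + 15)*156 = (1/8 + 15)*156 = (⅛ + 15)*156 = (121/8)*156 = 4719/2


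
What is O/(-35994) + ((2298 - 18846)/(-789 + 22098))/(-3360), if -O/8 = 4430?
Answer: 5035788203/5113307640 ≈ 0.98484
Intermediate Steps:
O = -35440 (O = -8*4430 = -35440)
O/(-35994) + ((2298 - 18846)/(-789 + 22098))/(-3360) = -35440/(-35994) + ((2298 - 18846)/(-789 + 22098))/(-3360) = -35440*(-1/35994) - 16548/21309*(-1/3360) = 17720/17997 - 16548*1/21309*(-1/3360) = 17720/17997 - 5516/7103*(-1/3360) = 17720/17997 + 197/852360 = 5035788203/5113307640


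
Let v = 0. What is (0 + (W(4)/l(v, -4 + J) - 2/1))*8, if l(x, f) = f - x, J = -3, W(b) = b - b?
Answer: -16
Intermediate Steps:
W(b) = 0
(0 + (W(4)/l(v, -4 + J) - 2/1))*8 = (0 + (0/((-4 - 3) - 1*0) - 2/1))*8 = (0 + (0/(-7 + 0) - 2*1))*8 = (0 + (0/(-7) - 2))*8 = (0 + (0*(-⅐) - 2))*8 = (0 + (0 - 2))*8 = (0 - 2)*8 = -2*8 = -16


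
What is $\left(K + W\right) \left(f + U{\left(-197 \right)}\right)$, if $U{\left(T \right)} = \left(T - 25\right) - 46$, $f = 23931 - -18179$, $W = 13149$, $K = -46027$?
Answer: $-1375681276$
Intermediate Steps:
$f = 42110$ ($f = 23931 + 18179 = 42110$)
$U{\left(T \right)} = -71 + T$ ($U{\left(T \right)} = \left(-25 + T\right) - 46 = -71 + T$)
$\left(K + W\right) \left(f + U{\left(-197 \right)}\right) = \left(-46027 + 13149\right) \left(42110 - 268\right) = - 32878 \left(42110 - 268\right) = \left(-32878\right) 41842 = -1375681276$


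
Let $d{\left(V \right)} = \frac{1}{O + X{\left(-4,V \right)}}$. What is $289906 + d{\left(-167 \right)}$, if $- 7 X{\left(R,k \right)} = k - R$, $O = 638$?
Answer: $\frac{1341974881}{4629} \approx 2.8991 \cdot 10^{5}$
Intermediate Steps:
$X{\left(R,k \right)} = - \frac{k}{7} + \frac{R}{7}$ ($X{\left(R,k \right)} = - \frac{k - R}{7} = - \frac{k}{7} + \frac{R}{7}$)
$d{\left(V \right)} = \frac{1}{\frac{4462}{7} - \frac{V}{7}}$ ($d{\left(V \right)} = \frac{1}{638 - \left(\frac{4}{7} + \frac{V}{7}\right)} = \frac{1}{\frac{4462}{7} - \frac{V}{7}}$)
$289906 + d{\left(-167 \right)} = 289906 - \frac{7}{-4462 - 167} = 289906 - \frac{7}{-4629} = 289906 - - \frac{7}{4629} = 289906 + \frac{7}{4629} = \frac{1341974881}{4629}$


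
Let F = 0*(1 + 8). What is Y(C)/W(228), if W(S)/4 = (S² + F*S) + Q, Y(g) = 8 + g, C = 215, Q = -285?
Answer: 223/206796 ≈ 0.0010784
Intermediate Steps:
F = 0 (F = 0*9 = 0)
W(S) = -1140 + 4*S² (W(S) = 4*((S² + 0*S) - 285) = 4*((S² + 0) - 285) = 4*(S² - 285) = 4*(-285 + S²) = -1140 + 4*S²)
Y(C)/W(228) = (8 + 215)/(-1140 + 4*228²) = 223/(-1140 + 4*51984) = 223/(-1140 + 207936) = 223/206796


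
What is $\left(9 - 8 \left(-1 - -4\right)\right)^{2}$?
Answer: $225$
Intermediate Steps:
$\left(9 - 8 \left(-1 - -4\right)\right)^{2} = \left(9 - 8 \left(-1 + 4\right)\right)^{2} = \left(9 - 24\right)^{2} = \left(-15\right)^{2} = 225$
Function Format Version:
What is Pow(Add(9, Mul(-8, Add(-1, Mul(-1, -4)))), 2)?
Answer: 225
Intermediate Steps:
Pow(Add(9, Mul(-8, Add(-1, Mul(-1, -4)))), 2) = Pow(Add(9, Mul(-8, Add(-1, 4))), 2) = Pow(Add(9, Mul(-8, 3)), 2) = Pow(Add(9, -24), 2) = Pow(-15, 2) = 225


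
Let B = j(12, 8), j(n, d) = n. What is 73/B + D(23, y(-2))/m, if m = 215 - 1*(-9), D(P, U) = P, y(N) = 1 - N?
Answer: 4157/672 ≈ 6.1860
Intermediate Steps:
B = 12
m = 224 (m = 215 + 9 = 224)
73/B + D(23, y(-2))/m = 73/12 + 23/224 = 4157/672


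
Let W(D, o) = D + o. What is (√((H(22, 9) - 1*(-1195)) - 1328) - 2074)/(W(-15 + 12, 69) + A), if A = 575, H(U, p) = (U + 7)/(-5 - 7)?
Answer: -2074/641 + 5*I*√195/3846 ≈ -3.2356 + 0.018154*I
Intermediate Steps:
H(U, p) = -7/12 - U/12 (H(U, p) = (7 + U)/(-12) = (7 + U)*(-1/12) = -7/12 - U/12)
(√((H(22, 9) - 1*(-1195)) - 1328) - 2074)/(W(-15 + 12, 69) + A) = (√(((-7/12 - 1/12*22) - 1*(-1195)) - 1328) - 2074)/(((-15 + 12) + 69) + 575) = (√(((-7/12 - 11/6) + 1195) - 1328) - 2074)/((-3 + 69) + 575) = (√((-29/12 + 1195) - 1328) - 2074)/(66 + 575) = (√(14311/12 - 1328) - 2074)/641 = (√(-1625/12) - 2074)*(1/641) = (5*I*√195/6 - 2074)*(1/641) = (-2074 + 5*I*√195/6)*(1/641) = -2074/641 + 5*I*√195/3846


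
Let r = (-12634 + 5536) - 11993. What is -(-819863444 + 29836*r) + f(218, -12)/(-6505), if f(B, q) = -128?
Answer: 9038453692728/6505 ≈ 1.3895e+9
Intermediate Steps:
r = -19091 (r = -7098 - 11993 = -19091)
-(-819863444 + 29836*r) + f(218, -12)/(-6505) = -29836/(1/(-27479 - 19091)) - 128/(-6505) = -29836/(1/(-46570)) - 128*(-1/6505) = -29836/(-1/46570) + 128/6505 = -29836*(-46570) + 128/6505 = 1389462520 + 128/6505 = 9038453692728/6505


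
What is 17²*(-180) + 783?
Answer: -51237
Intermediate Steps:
17²*(-180) + 783 = 289*(-180) + 783 = -52020 + 783 = -51237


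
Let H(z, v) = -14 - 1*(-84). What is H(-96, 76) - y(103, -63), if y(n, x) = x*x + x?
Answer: -3836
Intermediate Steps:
y(n, x) = x + x**2 (y(n, x) = x**2 + x = x + x**2)
H(z, v) = 70 (H(z, v) = -14 + 84 = 70)
H(-96, 76) - y(103, -63) = 70 - (-63)*(1 - 63) = 70 - (-63)*(-62) = 70 - 1*3906 = 70 - 3906 = -3836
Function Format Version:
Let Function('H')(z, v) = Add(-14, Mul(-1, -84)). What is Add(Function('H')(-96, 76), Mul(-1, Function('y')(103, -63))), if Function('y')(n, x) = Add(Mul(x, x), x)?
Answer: -3836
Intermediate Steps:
Function('y')(n, x) = Add(x, Pow(x, 2)) (Function('y')(n, x) = Add(Pow(x, 2), x) = Add(x, Pow(x, 2)))
Function('H')(z, v) = 70 (Function('H')(z, v) = Add(-14, 84) = 70)
Add(Function('H')(-96, 76), Mul(-1, Function('y')(103, -63))) = Add(70, Mul(-1, Mul(-63, Add(1, -63)))) = Add(70, Mul(-1, Mul(-63, -62))) = Add(70, Mul(-1, 3906)) = Add(70, -3906) = -3836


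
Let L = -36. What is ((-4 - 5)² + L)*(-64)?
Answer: -2880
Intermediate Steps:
((-4 - 5)² + L)*(-64) = ((-4 - 5)² - 36)*(-64) = ((-9)² - 36)*(-64) = (81 - 36)*(-64) = 45*(-64) = -2880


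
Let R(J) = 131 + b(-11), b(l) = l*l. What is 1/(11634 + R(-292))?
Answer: 1/11886 ≈ 8.4133e-5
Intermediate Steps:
b(l) = l²
R(J) = 252 (R(J) = 131 + (-11)² = 131 + 121 = 252)
1/(11634 + R(-292)) = 1/(11634 + 252) = 1/11886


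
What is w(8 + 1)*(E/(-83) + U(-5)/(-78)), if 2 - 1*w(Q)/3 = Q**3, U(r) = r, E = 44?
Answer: 2193359/2158 ≈ 1016.4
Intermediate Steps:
w(Q) = 6 - 3*Q**3
w(8 + 1)*(E/(-83) + U(-5)/(-78)) = (6 - 3*(8 + 1)**3)*(44/(-83) - 5/(-78)) = (6 - 3*9**3)*(44*(-1/83) - 5*(-1/78)) = (6 - 3*729)*(-44/83 + 5/78) = (6 - 2187)*(-3017/6474) = -2181*(-3017/6474) = 2193359/2158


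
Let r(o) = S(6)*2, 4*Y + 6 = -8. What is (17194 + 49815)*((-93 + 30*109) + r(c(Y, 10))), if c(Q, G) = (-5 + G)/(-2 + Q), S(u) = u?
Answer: 213691701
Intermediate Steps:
Y = -7/2 (Y = -3/2 + (¼)*(-8) = -3/2 - 2 = -7/2 ≈ -3.5000)
c(Q, G) = (-5 + G)/(-2 + Q)
r(o) = 12 (r(o) = 6*2 = 12)
(17194 + 49815)*((-93 + 30*109) + r(c(Y, 10))) = (17194 + 49815)*((-93 + 30*109) + 12) = 67009*((-93 + 3270) + 12) = 67009*(3177 + 12) = 67009*3189 = 213691701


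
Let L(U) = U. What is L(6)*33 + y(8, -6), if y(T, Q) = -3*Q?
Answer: 216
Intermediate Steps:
L(6)*33 + y(8, -6) = 6*33 - 3*(-6) = 198 + 18 = 216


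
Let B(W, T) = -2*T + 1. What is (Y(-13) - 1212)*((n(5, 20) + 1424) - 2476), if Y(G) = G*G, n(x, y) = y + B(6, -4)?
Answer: 1066989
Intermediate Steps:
B(W, T) = 1 - 2*T
n(x, y) = 9 + y (n(x, y) = y + (1 - 2*(-4)) = y + (1 + 8) = y + 9 = 9 + y)
Y(G) = G²
(Y(-13) - 1212)*((n(5, 20) + 1424) - 2476) = ((-13)² - 1212)*(((9 + 20) + 1424) - 2476) = (169 - 1212)*((29 + 1424) - 2476) = -1043*(1453 - 2476) = -1043*(-1023) = 1066989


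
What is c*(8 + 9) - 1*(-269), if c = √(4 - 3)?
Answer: 286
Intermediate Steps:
c = 1 (c = √1 = 1)
c*(8 + 9) - 1*(-269) = 1*(8 + 9) - 1*(-269) = 1*17 + 269 = 17 + 269 = 286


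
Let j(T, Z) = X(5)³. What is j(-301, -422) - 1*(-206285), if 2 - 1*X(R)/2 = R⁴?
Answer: -1934228651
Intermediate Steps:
X(R) = 4 - 2*R⁴
j(T, Z) = -1934434936 (j(T, Z) = (4 - 2*5⁴)³ = (4 - 2*625)³ = (4 - 1250)³ = (-1246)³ = -1934434936)
j(-301, -422) - 1*(-206285) = -1934434936 - 1*(-206285) = -1934434936 + 206285 = -1934228651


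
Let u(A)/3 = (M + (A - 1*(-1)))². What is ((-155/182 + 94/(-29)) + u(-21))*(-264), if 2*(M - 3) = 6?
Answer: -406805652/2639 ≈ -1.5415e+5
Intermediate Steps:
M = 6 (M = 3 + (½)*6 = 3 + 3 = 6)
u(A) = 3*(7 + A)² (u(A) = 3*(6 + (A - 1*(-1)))² = 3*(6 + (A + 1))² = 3*(6 + (1 + A))² = 3*(7 + A)²)
((-155/182 + 94/(-29)) + u(-21))*(-264) = ((-155/182 + 94/(-29)) + 3*(7 - 21)²)*(-264) = ((-155*1/182 + 94*(-1/29)) + 3*(-14)²)*(-264) = ((-155/182 - 94/29) + 3*196)*(-264) = (-21603/5278 + 588)*(-264) = (3081861/5278)*(-264) = -406805652/2639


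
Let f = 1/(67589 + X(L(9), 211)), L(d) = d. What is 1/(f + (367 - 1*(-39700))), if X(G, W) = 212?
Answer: 67801/2716582668 ≈ 2.4958e-5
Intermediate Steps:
f = 1/67801 (f = 1/(67589 + 212) = 1/67801 ≈ 1.4749e-5)
1/(f + (367 - 1*(-39700))) = 1/(1/67801 + (367 - 1*(-39700))) = 1/(1/67801 + (367 + 39700)) = 1/(1/67801 + 40067) = 1/(2716582668/67801) = 67801/2716582668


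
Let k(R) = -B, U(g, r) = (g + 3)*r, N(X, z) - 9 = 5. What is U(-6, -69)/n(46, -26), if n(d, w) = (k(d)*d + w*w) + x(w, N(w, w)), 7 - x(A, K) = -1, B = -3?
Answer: 69/274 ≈ 0.25182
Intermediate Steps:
N(X, z) = 14 (N(X, z) = 9 + 5 = 14)
U(g, r) = r*(3 + g) (U(g, r) = (3 + g)*r = r*(3 + g))
x(A, K) = 8 (x(A, K) = 7 - 1*(-1) = 7 + 1 = 8)
k(R) = 3 (k(R) = -1*(-3) = 3)
n(d, w) = 8 + w**2 + 3*d (n(d, w) = (3*d + w*w) + 8 = (3*d + w**2) + 8 = (w**2 + 3*d) + 8 = 8 + w**2 + 3*d)
U(-6, -69)/n(46, -26) = (-69*(3 - 6))/(8 + (-26)**2 + 3*46) = (-69*(-3))/(8 + 676 + 138) = 207/822 = 207*(1/822) = 69/274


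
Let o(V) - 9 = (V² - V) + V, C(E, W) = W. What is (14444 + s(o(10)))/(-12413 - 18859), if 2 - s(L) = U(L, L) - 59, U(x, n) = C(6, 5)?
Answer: -3625/7818 ≈ -0.46367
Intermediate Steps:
U(x, n) = 5
o(V) = 9 + V² (o(V) = 9 + ((V² - V) + V) = 9 + V²)
s(L) = 56 (s(L) = 2 - (5 - 59) = 2 - 1*(-54) = 2 + 54 = 56)
(14444 + s(o(10)))/(-12413 - 18859) = (14444 + 56)/(-12413 - 18859) = 14500/(-31272) = 14500*(-1/31272) = -3625/7818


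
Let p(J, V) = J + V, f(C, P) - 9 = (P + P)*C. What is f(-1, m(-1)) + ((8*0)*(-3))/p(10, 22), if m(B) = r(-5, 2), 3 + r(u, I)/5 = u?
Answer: 89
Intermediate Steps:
r(u, I) = -15 + 5*u
m(B) = -40 (m(B) = -15 + 5*(-5) = -15 - 25 = -40)
f(C, P) = 9 + 2*C*P (f(C, P) = 9 + (P + P)*C = 9 + (2*P)*C = 9 + 2*C*P)
f(-1, m(-1)) + ((8*0)*(-3))/p(10, 22) = (9 + 2*(-1)*(-40)) + ((8*0)*(-3))/(10 + 22) = (9 + 80) + (0*(-3))/32 = 89 + (1/32)*0 = 89 + 0 = 89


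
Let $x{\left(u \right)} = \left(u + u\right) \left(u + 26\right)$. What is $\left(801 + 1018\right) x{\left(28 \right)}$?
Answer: $5500656$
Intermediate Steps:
$x{\left(u \right)} = 2 u \left(26 + u\right)$
$\left(801 + 1018\right) x{\left(28 \right)} = \left(801 + 1018\right) 2 \cdot 28 \left(26 + 28\right) = 1819 \cdot 2 \cdot 28 \cdot 54 = 1819 \cdot 3024 = 5500656$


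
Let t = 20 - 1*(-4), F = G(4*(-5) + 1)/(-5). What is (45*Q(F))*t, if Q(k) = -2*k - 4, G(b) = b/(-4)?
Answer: -2268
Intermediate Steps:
G(b) = -b/4 (G(b) = b*(-¼) = -b/4)
F = -19/20 (F = -(4*(-5) + 1)/4/(-5) = -(-20 + 1)/4*(-⅕) = -¼*(-19)*(-⅕) = (19/4)*(-⅕) = -19/20 ≈ -0.95000)
Q(k) = -4 - 2*k
t = 24 (t = 20 + 4 = 24)
(45*Q(F))*t = (45*(-4 - 2*(-19/20)))*24 = (45*(-4 + 19/10))*24 = (45*(-21/10))*24 = -189/2*24 = -2268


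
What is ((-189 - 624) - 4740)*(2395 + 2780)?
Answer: -28736775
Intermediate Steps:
((-189 - 624) - 4740)*(2395 + 2780) = (-813 - 4740)*5175 = -5553*5175 = -28736775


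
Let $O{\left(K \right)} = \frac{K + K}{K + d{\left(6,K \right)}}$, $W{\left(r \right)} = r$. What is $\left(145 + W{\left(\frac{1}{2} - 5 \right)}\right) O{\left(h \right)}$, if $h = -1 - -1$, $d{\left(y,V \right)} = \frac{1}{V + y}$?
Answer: $0$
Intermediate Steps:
$h = 0$ ($h = -1 + 1 = 0$)
$O{\left(K \right)} = \frac{2 K}{K + \frac{1}{6 + K}}$ ($O{\left(K \right)} = \frac{K + K}{K + \frac{1}{K + 6}} = \frac{2 K}{K + \frac{1}{6 + K}}$)
$\left(145 + W{\left(\frac{1}{2} - 5 \right)}\right) O{\left(h \right)} = \left(145 - \left(5 - \frac{1}{2}\right)\right) 2 \cdot 0 \frac{1}{1 + 0 \left(6 + 0\right)} \left(6 + 0\right) = \left(145 + \left(\frac{1}{2} - 5\right)\right) 2 \cdot 0 \frac{1}{1 + 0 \cdot 6} \cdot 6 = \left(145 - \frac{9}{2}\right) 2 \cdot 0 \frac{1}{1 + 0} \cdot 6 = \frac{281 \cdot 2 \cdot 0 \cdot 1^{-1} \cdot 6}{2} = \frac{281 \cdot 2 \cdot 0 \cdot 1 \cdot 6}{2} = \frac{281}{2} \cdot 0 = 0$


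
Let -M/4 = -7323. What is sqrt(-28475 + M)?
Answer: sqrt(817) ≈ 28.583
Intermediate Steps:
M = 29292 (M = -4*(-7323) = 29292)
sqrt(-28475 + M) = sqrt(-28475 + 29292) = sqrt(817)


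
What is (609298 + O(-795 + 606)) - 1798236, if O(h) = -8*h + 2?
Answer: -1187424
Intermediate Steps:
O(h) = 2 - 8*h
(609298 + O(-795 + 606)) - 1798236 = (609298 + (2 - 8*(-795 + 606))) - 1798236 = (609298 + (2 - 8*(-189))) - 1798236 = (609298 + (2 + 1512)) - 1798236 = (609298 + 1514) - 1798236 = 610812 - 1798236 = -1187424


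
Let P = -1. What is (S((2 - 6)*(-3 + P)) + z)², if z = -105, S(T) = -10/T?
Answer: 714025/64 ≈ 11157.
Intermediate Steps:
(S((2 - 6)*(-3 + P)) + z)² = (-10*1/((-3 - 1)*(2 - 6)) - 105)² = (-10/((-4*(-4))) - 105)² = (-10/16 - 105)² = (-10*1/16 - 105)² = (-5/8 - 105)² = (-845/8)² = 714025/64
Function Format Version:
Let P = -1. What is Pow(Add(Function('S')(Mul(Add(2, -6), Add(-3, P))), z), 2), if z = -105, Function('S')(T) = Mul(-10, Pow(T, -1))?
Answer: Rational(714025, 64) ≈ 11157.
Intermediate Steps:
Pow(Add(Function('S')(Mul(Add(2, -6), Add(-3, P))), z), 2) = Pow(Add(Mul(-10, Pow(Mul(Add(2, -6), Add(-3, -1)), -1)), -105), 2) = Pow(Add(Mul(-10, Pow(Mul(-4, -4), -1)), -105), 2) = Pow(Add(Mul(-10, Pow(16, -1)), -105), 2) = Pow(Add(Mul(-10, Rational(1, 16)), -105), 2) = Pow(Add(Rational(-5, 8), -105), 2) = Pow(Rational(-845, 8), 2) = Rational(714025, 64)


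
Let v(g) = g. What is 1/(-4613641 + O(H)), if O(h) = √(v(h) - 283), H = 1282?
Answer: -124693/575288737186 - 3*√111/21285683275882 ≈ -2.1675e-7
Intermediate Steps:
O(h) = √(-283 + h) (O(h) = √(h - 283) = √(-283 + h))
1/(-4613641 + O(H)) = 1/(-4613641 + √(-283 + 1282)) = 1/(-4613641 + √999) = 1/(-4613641 + 3*√111)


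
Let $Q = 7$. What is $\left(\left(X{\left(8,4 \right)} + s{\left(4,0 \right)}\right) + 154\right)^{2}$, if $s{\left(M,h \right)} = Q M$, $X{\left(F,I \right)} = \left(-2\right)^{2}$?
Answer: $34596$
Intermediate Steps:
$X{\left(F,I \right)} = 4$
$s{\left(M,h \right)} = 7 M$
$\left(\left(X{\left(8,4 \right)} + s{\left(4,0 \right)}\right) + 154\right)^{2} = \left(\left(4 + 7 \cdot 4\right) + 154\right)^{2} = \left(\left(4 + 28\right) + 154\right)^{2} = \left(32 + 154\right)^{2} = 186^{2} = 34596$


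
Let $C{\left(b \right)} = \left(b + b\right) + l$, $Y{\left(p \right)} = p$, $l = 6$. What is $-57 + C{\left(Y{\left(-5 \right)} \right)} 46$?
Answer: $-241$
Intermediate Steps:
$C{\left(b \right)} = 6 + 2 b$ ($C{\left(b \right)} = \left(b + b\right) + 6 = 2 b + 6 = 6 + 2 b$)
$-57 + C{\left(Y{\left(-5 \right)} \right)} 46 = -57 + \left(6 + 2 \left(-5\right)\right) 46 = -57 + \left(6 - 10\right) 46 = -57 - 184 = -241$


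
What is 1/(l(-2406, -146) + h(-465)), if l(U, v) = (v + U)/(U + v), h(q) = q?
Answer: -1/464 ≈ -0.0021552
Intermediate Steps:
l(U, v) = 1 (l(U, v) = (U + v)/(U + v) = 1)
1/(l(-2406, -146) + h(-465)) = 1/(1 - 465) = 1/(-464) = -1/464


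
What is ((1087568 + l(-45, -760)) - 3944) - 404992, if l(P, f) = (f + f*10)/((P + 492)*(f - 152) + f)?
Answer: 1823484239/2687 ≈ 6.7863e+5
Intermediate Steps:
l(P, f) = 11*f/(f + (-152 + f)*(492 + P)) (l(P, f) = (f + 10*f)/((492 + P)*(-152 + f) + f) = (11*f)/((-152 + f)*(492 + P) + f) = (11*f)/(f + (-152 + f)*(492 + P)) = 11*f/(f + (-152 + f)*(492 + P)))
((1087568 + l(-45, -760)) - 3944) - 404992 = ((1087568 + 11*(-760)/(-74784 - 152*(-45) + 493*(-760) - 45*(-760))) - 3944) - 404992 = ((1087568 + 11*(-760)/(-74784 + 6840 - 374680 + 34200)) - 3944) - 404992 = ((1087568 + 11*(-760)/(-408424)) - 3944) - 404992 = ((1087568 + 11*(-760)*(-1/408424)) - 3944) - 404992 = ((1087568 + 55/2687) - 3944) - 404992 = (2922295271/2687 - 3944) - 404992 = 2911697743/2687 - 404992 = 1823484239/2687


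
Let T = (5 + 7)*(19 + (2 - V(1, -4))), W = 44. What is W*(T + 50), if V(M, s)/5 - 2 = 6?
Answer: -7832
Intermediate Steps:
V(M, s) = 40 (V(M, s) = 10 + 5*6 = 10 + 30 = 40)
T = -228 (T = (5 + 7)*(19 + (2 - 1*40)) = 12*(19 + (2 - 40)) = 12*(19 - 38) = 12*(-19) = -228)
W*(T + 50) = 44*(-228 + 50) = 44*(-178) = -7832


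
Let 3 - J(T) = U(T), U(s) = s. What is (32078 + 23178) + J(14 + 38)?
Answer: 55207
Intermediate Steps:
J(T) = 3 - T
(32078 + 23178) + J(14 + 38) = (32078 + 23178) + (3 - (14 + 38)) = 55256 + (3 - 1*52) = 55256 + (3 - 52) = 55256 - 49 = 55207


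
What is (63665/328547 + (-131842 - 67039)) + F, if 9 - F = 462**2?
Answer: -135465121187/328547 ≈ -4.1232e+5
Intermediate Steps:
F = -213435 (F = 9 - 1*462**2 = 9 - 1*213444 = 9 - 213444 = -213435)
(63665/328547 + (-131842 - 67039)) + F = (63665/328547 + (-131842 - 67039)) - 213435 = (63665*(1/328547) - 198881) - 213435 = (63665/328547 - 198881) - 213435 = -65341692242/328547 - 213435 = -135465121187/328547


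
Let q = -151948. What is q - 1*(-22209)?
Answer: -129739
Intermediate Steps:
q - 1*(-22209) = -151948 - 1*(-22209) = -151948 + 22209 = -129739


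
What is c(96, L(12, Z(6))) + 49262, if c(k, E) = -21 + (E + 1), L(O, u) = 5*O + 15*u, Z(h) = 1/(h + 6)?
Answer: 197213/4 ≈ 49303.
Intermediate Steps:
Z(h) = 1/(6 + h)
c(k, E) = -20 + E (c(k, E) = -21 + (1 + E) = -20 + E)
c(96, L(12, Z(6))) + 49262 = (-20 + (5*12 + 15/(6 + 6))) + 49262 = (-20 + (60 + 15/12)) + 49262 = (-20 + (60 + 15*(1/12))) + 49262 = (-20 + (60 + 5/4)) + 49262 = (-20 + 245/4) + 49262 = 165/4 + 49262 = 197213/4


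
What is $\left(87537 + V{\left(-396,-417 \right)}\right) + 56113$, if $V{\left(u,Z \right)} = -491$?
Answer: $143159$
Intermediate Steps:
$\left(87537 + V{\left(-396,-417 \right)}\right) + 56113 = \left(87537 - 491\right) + 56113 = 87046 + 56113 = 143159$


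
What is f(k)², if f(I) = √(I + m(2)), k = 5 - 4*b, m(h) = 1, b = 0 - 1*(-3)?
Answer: -6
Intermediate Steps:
b = 3 (b = 0 + 3 = 3)
k = -7 (k = 5 - 4*3 = 5 - 12 = -7)
f(I) = √(1 + I) (f(I) = √(I + 1) = √(1 + I))
f(k)² = (√(1 - 7))² = (√(-6))² = (I*√6)² = -6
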